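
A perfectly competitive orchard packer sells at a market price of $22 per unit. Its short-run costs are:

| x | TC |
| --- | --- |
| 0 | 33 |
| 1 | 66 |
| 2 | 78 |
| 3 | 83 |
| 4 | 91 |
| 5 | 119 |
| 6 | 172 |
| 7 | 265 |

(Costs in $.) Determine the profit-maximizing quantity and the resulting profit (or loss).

x = 4; profit = -$3

Profit at each row (π = 22x − TC): x=0: -33; x=1: -44; x=2: -34; x=3: -17; x=4: -3; x=5: -9; x=6: -40; x=7: -111.
Profit is maximized at x = 4. AVC there is 58/4 = $14.50 ≤ P, so producing beats shutting down (which would give -$33).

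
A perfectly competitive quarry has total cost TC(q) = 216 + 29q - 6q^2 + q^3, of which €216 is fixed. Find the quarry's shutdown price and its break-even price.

AVC = 29 - 6q + q^2; minimized at q = 3, giving min AVC = €20. That is the shutdown price.
ATC = 216/q + 29 - 6q + q^2. Setting dATC/dq = −216/q^2 − 6 + 2q = 0 gives q = 6 (since 2·6^3 − 6·6^2 = 216).
min ATC = 216/6 + 29 − 6·6 + 6^2 = €65. That is the break-even price.
Between these two prices the firm operates at a loss; above €65 it earns a profit.

Shutdown price = €20; break-even price = €65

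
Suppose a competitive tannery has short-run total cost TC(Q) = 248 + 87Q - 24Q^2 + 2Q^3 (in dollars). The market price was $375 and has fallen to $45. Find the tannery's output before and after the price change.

AVC = 87 - 24Q + 2Q^2, minimized at Q = 6 where min AVC = $15. MC = 87 - 48Q + 6Q^2.
With P = $375 above the shutdown price, P = MC gives Q = 12.
At P = $45 ≥ min AVC, set P = MC: Q = 7. The firm stays open but cuts output.

Output falls from 12 to 7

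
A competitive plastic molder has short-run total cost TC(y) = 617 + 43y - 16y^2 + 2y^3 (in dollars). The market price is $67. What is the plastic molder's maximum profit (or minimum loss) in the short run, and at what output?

AVC = 43 - 16y + 2y^2 has its minimum $11 at y = 4; price $67 clears that bar, so the firm operates.
MC = 43 - 32y + 6y^2. Setting P = MC and taking the root on the rising branch gives y* = 6.
TR = 67·6 = 402. TC = 617 + 114 = 731. Profit = 402 − 731 = -$329.
Shutting down would mean losing the fixed cost of $617, so operating at a loss of $329 is better by $288.

Profit = -$329 at y = 6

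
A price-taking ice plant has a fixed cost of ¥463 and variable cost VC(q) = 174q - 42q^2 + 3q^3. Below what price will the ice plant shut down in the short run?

The firm shuts down when price falls below the minimum of average variable cost. AVC = VC/q = 174 - 42q + 3q^2.
dAVC/dq = -42 + 6q = 0 gives q = 7. min AVC = 174 - 42·7 + 3·7^2 = 27.
For P < ¥27 the firm produces nothing.

¥27 per unit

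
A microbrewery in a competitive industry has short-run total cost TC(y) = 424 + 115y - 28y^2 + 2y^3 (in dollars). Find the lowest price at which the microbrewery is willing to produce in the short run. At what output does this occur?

$17 per unit, at y = 7

The firm shuts down when price falls below the minimum of average variable cost. AVC = VC/y = 115 - 28y + 2y^2.
At the minimum of AVC, MC = AVC. MC = 115 - 56y + 6y^2; setting MC = AVC gives 4y^2 - 28y = 0, so y = 7. min AVC = 17.
For P < $17 the firm produces nothing.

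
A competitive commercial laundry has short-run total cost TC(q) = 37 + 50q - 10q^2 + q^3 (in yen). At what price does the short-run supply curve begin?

¥25 per unit

The firm shuts down when price falls below the minimum of average variable cost. AVC = VC/q = 50 - 10q + q^2.
At the minimum of AVC, MC = AVC. MC = 50 - 20q + 3q^2; setting MC = AVC gives 2q^2 - 10q = 0, so q = 5. min AVC = 25.
So the shutdown price is ¥25.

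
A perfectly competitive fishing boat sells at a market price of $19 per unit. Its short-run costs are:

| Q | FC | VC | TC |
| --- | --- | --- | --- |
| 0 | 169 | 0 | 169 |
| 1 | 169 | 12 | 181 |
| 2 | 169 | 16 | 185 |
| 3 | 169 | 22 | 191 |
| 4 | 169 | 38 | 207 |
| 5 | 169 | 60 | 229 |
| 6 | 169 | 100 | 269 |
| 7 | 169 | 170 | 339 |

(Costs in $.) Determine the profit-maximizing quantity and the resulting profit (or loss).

Profit at each row (π = 19Q − TC): Q=0: -169; Q=1: -162; Q=2: -147; Q=3: -134; Q=4: -131; Q=5: -134; Q=6: -155; Q=7: -206.
Profit is maximized at Q = 4. AVC there is 38/4 = $9.50 ≤ P, so producing beats shutting down (which would give -$169).

Q = 4; profit = -$131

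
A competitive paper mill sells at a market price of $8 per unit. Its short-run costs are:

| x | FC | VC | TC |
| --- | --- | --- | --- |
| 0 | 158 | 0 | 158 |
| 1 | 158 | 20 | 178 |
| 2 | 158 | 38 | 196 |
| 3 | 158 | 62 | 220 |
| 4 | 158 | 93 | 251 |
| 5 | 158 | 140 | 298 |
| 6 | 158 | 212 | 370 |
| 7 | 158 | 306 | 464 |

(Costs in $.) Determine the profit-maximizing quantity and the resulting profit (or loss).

Profit at each row (π = 8x − TC): x=0: -158; x=1: -170; x=2: -180; x=3: -196; x=4: -219; x=5: -258; x=6: -322; x=7: -408.
Profit is highest at x = 0. Equivalently, the lowest AVC in the table is 38/2 ≈ $19 at x = 2, and P = $8 falls below it — price never covers variable cost, so the firm shuts down and loses only its fixed cost.

x = 0 (shut down); profit = -$158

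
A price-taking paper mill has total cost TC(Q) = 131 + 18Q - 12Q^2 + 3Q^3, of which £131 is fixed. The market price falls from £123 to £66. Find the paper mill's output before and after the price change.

AVC = 18 - 12Q + 3Q^2, minimized at Q = 2 where min AVC = £6. MC = 18 - 24Q + 9Q^2.
At P = £123 ≥ min AVC, set P = MC on the rising branch: Q = 5.
At P = £66 ≥ min AVC, set P = MC: Q = 4. The firm stays open but cuts output.

Output falls from 5 to 4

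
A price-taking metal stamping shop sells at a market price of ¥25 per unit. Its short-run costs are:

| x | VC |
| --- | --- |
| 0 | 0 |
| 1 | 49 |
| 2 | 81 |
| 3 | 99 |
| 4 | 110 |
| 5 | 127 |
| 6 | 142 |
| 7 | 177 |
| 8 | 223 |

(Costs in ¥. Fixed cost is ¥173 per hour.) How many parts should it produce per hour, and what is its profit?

x = 6; profit = -¥165

Profit at each row (π = 25x − TC): x=0: -173; x=1: -197; x=2: -204; x=3: -197; x=4: -183; x=5: -175; x=6: -165; x=7: -175; x=8: -196.
Profit is maximized at x = 6. AVC there is 142/6 = ¥23.67 ≤ P, so producing beats shutting down (which would give -¥173).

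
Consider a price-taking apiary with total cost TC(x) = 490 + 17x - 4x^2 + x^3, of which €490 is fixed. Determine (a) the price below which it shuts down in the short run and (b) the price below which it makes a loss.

Shutdown price = min AVC. AVC = 17 - 4x + x^2, with vertex at x = 2 and minimum €13.
ATC = 490/x + 17 - 4x + x^2. Setting dATC/dx = −490/x^2 − 4 + 2x = 0 gives x = 7 (since 2·7^3 − 4·7^2 = 490).
min ATC = 490/7 + 17 − 4·7 + 7^2 = €108. That is the break-even price.
Between these two prices the firm operates at a loss; above €108 it earns a profit.

Shutdown price = €13; break-even price = €108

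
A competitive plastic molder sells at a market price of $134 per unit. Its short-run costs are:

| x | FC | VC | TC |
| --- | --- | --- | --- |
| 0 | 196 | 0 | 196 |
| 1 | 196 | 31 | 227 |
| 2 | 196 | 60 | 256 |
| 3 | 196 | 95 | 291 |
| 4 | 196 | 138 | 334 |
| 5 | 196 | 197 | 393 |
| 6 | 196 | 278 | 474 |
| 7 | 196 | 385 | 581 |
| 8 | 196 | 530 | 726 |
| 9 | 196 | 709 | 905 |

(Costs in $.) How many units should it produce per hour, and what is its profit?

Tabulate TR − TC: x=0: -196; x=1: -93; x=2: 12; x=3: 111; x=4: 202; x=5: 277; x=6: 330; x=7: 357; x=8: 346; x=9: 301.
Profit is maximized at x = 7. AVC there is 385/7 = $55 ≤ P, so producing beats shutting down (which would give -$196).

x = 7; profit = $357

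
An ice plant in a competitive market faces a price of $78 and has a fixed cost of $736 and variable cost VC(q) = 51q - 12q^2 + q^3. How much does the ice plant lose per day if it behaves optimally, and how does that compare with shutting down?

Profit = -$250 at q = 9

AVC = 51 - 12q + q^2; min AVC = $15 at q = 6. Since P = $78 ≥ min AVC, the firm produces.
MC = 51 - 24q + 3q^2. Setting P = MC and taking the root on the rising branch gives q* = 9.
TR = 78·9 = 702. TC = 736 + 216 = 952. Profit = 702 − 952 = -$250.
That loss of $250 beats the $736 the firm would lose by shutting down; producing recovers $486 of fixed cost.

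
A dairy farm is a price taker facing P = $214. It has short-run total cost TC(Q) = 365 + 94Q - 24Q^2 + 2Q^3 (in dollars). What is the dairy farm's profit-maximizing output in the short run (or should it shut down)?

From TC, MC = TC'(Q) = 94 - 48Q + 6Q^2 and AVC = VC/Q = 94 - 24Q + 2Q^2.
AVC hits its minimum where MC = AVC, at Q = 6, giving min AVC = 94 - 24·6 + 2·6^2 = $22.
P = $214 exceeds min AVC = $22, so the firm stays open.
P = MC gives -120 - 48Q + 6Q^2 = 0, with roots -2 and 10. Take the larger (rising MC): Q* = 10.
Check: AVC at Q = 10 is $54 ≤ P, so revenue covers variable cost.
Profit = P·Q − TC = 214·10 − 905 = $1235.

Produce at Q = 10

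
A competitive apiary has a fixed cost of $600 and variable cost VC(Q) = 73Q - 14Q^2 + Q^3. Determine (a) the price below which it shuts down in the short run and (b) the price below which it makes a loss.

Shutdown price = $24; break-even price = $93

Shutdown price = min AVC. AVC = 73 - 14Q + Q^2, with vertex at Q = 7 and minimum $24.
ATC = 600/Q + 73 - 14Q + Q^2. Setting dATC/dQ = −600/Q^2 − 14 + 2Q = 0 gives Q = 10 (since 2·10^3 − 14·10^2 = 600).
min ATC = 600/10 + 73 − 14·10 + 10^2 = $93. That is the break-even price.
Between these two prices the firm operates at a loss; above $93 it earns a profit.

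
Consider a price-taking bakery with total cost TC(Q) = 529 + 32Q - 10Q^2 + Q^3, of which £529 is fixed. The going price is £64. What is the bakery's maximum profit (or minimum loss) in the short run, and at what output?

AVC = 32 - 10Q + Q^2 has its minimum £7 at Q = 5; price £64 clears that bar, so the firm operates.
MC = 32 - 20Q + 3Q^2. Setting P = MC and taking the root on the rising branch gives Q* = 8.
TR = 64·8 = 512. TC = 529 + 128 = 657. Profit = 512 − 657 = -£145.
Shutting down would mean losing the fixed cost of £529, so operating at a loss of £145 is better by £384.

Profit = -£145 at Q = 8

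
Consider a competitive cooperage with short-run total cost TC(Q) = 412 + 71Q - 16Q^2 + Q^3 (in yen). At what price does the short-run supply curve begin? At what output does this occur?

¥7 per unit, at Q = 8

Short-run supply begins at min AVC. From VC = 71Q - 16Q^2 + Q^3, AVC = 71 - 16Q + Q^2.
dAVC/dQ = -16 + 2Q = 0 gives Q = 8. min AVC = 71 - 16·8 + 8^2 = 7.
The firm shuts down for any P below ¥7.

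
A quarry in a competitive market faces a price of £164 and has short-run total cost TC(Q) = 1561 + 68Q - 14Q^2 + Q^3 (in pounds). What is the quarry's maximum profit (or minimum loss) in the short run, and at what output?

AVC = 68 - 14Q + Q^2; min AVC = £19 at Q = 7. Since P = £164 ≥ min AVC, the firm produces.
MC = 68 - 28Q + 3Q^2. Setting P = MC and taking the root on the rising branch gives Q* = 12.
TR = 164·12 = 1968. TC = 1561 + 528 = 2089. Profit = 1968 − 2089 = -£121.
That loss of £121 beats the £1561 the firm would lose by shutting down; producing recovers £1440 of fixed cost.

Profit = -£121 at Q = 12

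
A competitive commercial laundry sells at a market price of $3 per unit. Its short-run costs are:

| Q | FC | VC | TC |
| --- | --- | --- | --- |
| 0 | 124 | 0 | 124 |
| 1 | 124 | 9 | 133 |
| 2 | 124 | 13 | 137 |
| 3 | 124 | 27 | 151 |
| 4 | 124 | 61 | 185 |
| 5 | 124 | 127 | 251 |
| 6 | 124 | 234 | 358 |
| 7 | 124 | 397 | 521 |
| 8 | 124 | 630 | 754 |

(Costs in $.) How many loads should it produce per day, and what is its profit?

Tabulate TR − TC: Q=0: -124; Q=1: -130; Q=2: -131; Q=3: -142; Q=4: -173; Q=5: -236; Q=6: -340; Q=7: -500; Q=8: -730.
Profit is highest at Q = 0. Equivalently, the lowest AVC in the table is 13/2 ≈ $6.50 at Q = 2, and P = $3 falls below it — price never covers variable cost, so the firm shuts down and loses only its fixed cost.

Q = 0 (shut down); profit = -$124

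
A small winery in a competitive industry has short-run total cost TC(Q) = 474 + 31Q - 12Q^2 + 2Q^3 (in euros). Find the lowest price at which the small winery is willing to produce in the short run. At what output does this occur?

€13 per unit, at Q = 3

The firm shuts down when price falls below the minimum of average variable cost. AVC = VC/Q = 31 - 12Q + 2Q^2.
dAVC/dQ = -12 + 4Q = 0 gives Q = 3. min AVC = 31 - 12·3 + 2·3^2 = 13.
For P < €13 the firm produces nothing.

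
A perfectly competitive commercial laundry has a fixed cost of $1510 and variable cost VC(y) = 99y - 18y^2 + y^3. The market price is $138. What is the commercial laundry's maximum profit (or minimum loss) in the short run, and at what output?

AVC = 99 - 18y + y^2; min AVC = $18 at y = 9. Since P = $138 ≥ min AVC, the firm produces.
With MC = 99 - 36y + 3y^2, P = MC on the upward-sloping part at y* = 13.
TR = 138·13 = 1794. TC = 1510 + 442 = 1952. Profit = 1794 − 1952 = -$158.
That loss of $158 beats the $1510 the firm would lose by shutting down; producing recovers $1352 of fixed cost.

Profit = -$158 at y = 13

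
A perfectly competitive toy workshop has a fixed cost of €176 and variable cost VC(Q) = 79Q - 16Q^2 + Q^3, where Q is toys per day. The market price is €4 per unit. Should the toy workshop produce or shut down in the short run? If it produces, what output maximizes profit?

Variable cost is VC = 79Q - 16Q^2 + Q^3, so AVC = VC/Q = 79 - 16Q + Q^2 and MC = dTC/dQ = 79 - 32Q + 3Q^2.
AVC hits its minimum where MC = AVC, at Q = 8, giving min AVC = 79 - 16·8 + 8^2 = €15.
With P < min AVC (€4 < €15), every unit sold adds to the loss.
The firm minimizes its loss by shutting down and losing only its fixed cost of €176.

Shut down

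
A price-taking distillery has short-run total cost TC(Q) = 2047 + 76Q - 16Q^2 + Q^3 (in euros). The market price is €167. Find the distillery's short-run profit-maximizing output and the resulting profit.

AVC = 76 - 16Q + Q^2; min AVC = €12 at Q = 8. Since P = €167 ≥ min AVC, the firm produces.
With MC = 76 - 32Q + 3Q^2, P = MC on the upward-sloping part at Q* = 13.
TR = 167·13 = 2171. TC = 2047 + 481 = 2528. Profit = 2171 − 2528 = -€357.
By producing, the firm covers all variable cost plus €1690 of fixed cost; shutting down would lose the full €2047.

Profit = -€357 at Q = 13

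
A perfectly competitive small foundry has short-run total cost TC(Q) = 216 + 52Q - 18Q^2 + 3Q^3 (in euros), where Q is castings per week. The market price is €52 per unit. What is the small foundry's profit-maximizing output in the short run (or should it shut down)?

Produce at Q = 4

Strip out fixed cost: VC = 52Q - 18Q^2 + 3Q^3. Then AVC = 52 - 18Q + 3Q^2 and MC = 52 - 36Q + 9Q^2.
AVC hits its minimum where MC = AVC, at Q = 3, giving min AVC = 52 - 18·3 + 3·3^2 = €25.
P = €52 exceeds min AVC = €25, so the firm stays open.
Set P = MC: 52 = 52 - 36Q + 9Q^2 → -36Q + 9Q^2 = 0. The roots are Q = 0 and Q = 4; the profit-maximizing output is on the rising part of MC, so Q* = 4.
Check: AVC at Q = 4 is €28 ≤ P, so revenue covers variable cost.
Profit = P·Q − TC = 52·4 − 328 = -€120, a loss, but smaller than the €216 fixed cost the firm would lose by shutting down.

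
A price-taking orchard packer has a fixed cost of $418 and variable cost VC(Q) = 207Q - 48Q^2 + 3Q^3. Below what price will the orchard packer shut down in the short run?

$15 per unit

The shutdown price is the minimum of AVC. VC = 207Q - 48Q^2 + 3Q^3, so AVC = 207 - 48Q + 3Q^2.
At the minimum of AVC, MC = AVC. MC = 207 - 96Q + 9Q^2; setting MC = AVC gives 6Q^2 - 48Q = 0, so Q = 8. min AVC = 15.
The firm shuts down for any P below $15.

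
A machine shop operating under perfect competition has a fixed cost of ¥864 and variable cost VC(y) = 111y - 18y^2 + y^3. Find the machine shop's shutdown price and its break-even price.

Shutdown price = min AVC. AVC = 111 - 18y + y^2, with vertex at y = 9 and minimum ¥30.
ATC = 864/y + 111 - 18y + y^2. Setting dATC/dy = −864/y^2 − 18 + 2y = 0 gives y = 12 (since 2·12^3 − 18·12^2 = 864).
min ATC = 864/12 + 111 − 18·12 + 12^2 = ¥111. That is the break-even price.
Between these two prices the firm operates at a loss; above ¥111 it earns a profit.

Shutdown price = ¥30; break-even price = ¥111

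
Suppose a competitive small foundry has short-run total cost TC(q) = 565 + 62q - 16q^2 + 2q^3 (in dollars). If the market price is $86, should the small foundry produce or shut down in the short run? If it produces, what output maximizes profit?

Produce at q = 6

From TC, MC = TC'(q) = 62 - 32q + 6q^2 and AVC = VC/q = 62 - 16q + 2q^2.
AVC is minimized where dAVC/dq = -16 + 4q = 0, at q = 4; min AVC = 62 - 16·4 + 2·4^2 = $30.
Since P = $86 ≥ min AVC = $30, price covers variable cost and the firm should produce.
P = MC gives -24 - 32q + 6q^2 = 0, with roots -2/3 and 6. Take the larger (rising MC): q* = 6.
Check: AVC at q = 6 is $38 ≤ P, so revenue covers variable cost.
Profit = P·q − TC = 86·6 − 793 = -$277, a loss, but smaller than the $565 fixed cost the firm would lose by shutting down.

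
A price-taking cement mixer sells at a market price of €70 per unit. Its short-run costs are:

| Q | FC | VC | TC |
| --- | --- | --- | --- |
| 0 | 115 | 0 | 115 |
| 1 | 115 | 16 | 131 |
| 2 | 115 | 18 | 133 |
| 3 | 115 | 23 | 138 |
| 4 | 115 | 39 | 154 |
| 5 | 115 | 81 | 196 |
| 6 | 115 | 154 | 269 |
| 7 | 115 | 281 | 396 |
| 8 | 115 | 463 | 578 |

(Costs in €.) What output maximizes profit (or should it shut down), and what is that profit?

Q = 5; profit = €154

Compute π = P·Q − TC at each output: Q=0: -115; Q=1: -61; Q=2: 7; Q=3: 72; Q=4: 126; Q=5: 154; Q=6: 151; Q=7: 94; Q=8: -18.
Profit is maximized at Q = 5. AVC there is 81/5 = €16.20 ≤ P, so producing beats shutting down (which would give -€115).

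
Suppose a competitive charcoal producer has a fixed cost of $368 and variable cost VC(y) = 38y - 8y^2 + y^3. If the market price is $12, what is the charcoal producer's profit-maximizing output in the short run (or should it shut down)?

Strip out fixed cost: VC = 38y - 8y^2 + y^3. Then AVC = 38 - 8y + y^2 and MC = 38 - 16y + 3y^2.
The AVC parabola has its vertex at y = 8/2 = 4, where AVC = 38 - 8·4 + 4^2 = $22.
P = $12 lies below min AVC = $22; no output level covers variable cost.
Best response: produce nothing and absorb the $368 fixed cost.

Shut down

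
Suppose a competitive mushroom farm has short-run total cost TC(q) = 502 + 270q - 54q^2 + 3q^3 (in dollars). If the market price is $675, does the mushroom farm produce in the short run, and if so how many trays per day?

Produce at q = 15

Variable cost is VC = 270q - 54q^2 + 3q^3, so AVC = VC/q = 270 - 54q + 3q^2 and MC = dTC/dq = 270 - 108q + 9q^2.
AVC hits its minimum where MC = AVC, at q = 9, giving min AVC = 270 - 54·9 + 3·9^2 = $27.
P = $675 exceeds min AVC = $27, so the firm stays open.
Solving P = MC: -405 - 108q + 9q^2 = 0 ⇒ q = -3 or 15. On the upward-sloping branch, q* = 15.
Check: AVC at q = 15 is $135 ≤ P, so revenue covers variable cost.
Profit = P·q − TC = 675·15 − 2527 = $7598.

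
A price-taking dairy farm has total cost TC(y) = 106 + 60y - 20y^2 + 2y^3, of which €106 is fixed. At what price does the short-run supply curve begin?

The firm shuts down when price falls below the minimum of average variable cost. AVC = VC/y = 60 - 20y + 2y^2.
dAVC/dy = -20 + 4y = 0 gives y = 5. min AVC = 60 - 20·5 + 2·5^2 = 10.
So the shutdown price is €10.

€10 per unit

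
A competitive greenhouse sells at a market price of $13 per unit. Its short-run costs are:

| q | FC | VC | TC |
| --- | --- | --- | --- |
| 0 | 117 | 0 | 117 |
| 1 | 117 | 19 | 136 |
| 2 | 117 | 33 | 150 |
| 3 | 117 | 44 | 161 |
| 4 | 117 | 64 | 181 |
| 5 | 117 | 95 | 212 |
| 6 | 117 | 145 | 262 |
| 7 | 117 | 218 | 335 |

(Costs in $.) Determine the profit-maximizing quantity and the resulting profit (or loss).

Tabulate TR − TC: q=0: -117; q=1: -123; q=2: -124; q=3: -122; q=4: -129; q=5: -147; q=6: -184; q=7: -244.
Profit is highest at q = 0. Equivalently, the lowest AVC in the table is 44/3 ≈ $14.67 at q = 3, and P = $13 falls below it — price never covers variable cost, so the firm shuts down and loses only its fixed cost.

q = 0 (shut down); profit = -$117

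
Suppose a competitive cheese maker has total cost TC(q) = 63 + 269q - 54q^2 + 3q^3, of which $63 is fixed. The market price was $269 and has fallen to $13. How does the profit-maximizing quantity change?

AVC = 269 - 54q + 3q^2, minimized at q = 9 where min AVC = $26. MC = 269 - 108q + 9q^2.
At P = $269 ≥ min AVC, set P = MC on the rising branch: q = 12.
At P = $13 < min AVC = $26, price no longer covers variable cost at any output, so the firm shuts down: q = 0.

Output falls from 12 to 0 (the firm shuts down)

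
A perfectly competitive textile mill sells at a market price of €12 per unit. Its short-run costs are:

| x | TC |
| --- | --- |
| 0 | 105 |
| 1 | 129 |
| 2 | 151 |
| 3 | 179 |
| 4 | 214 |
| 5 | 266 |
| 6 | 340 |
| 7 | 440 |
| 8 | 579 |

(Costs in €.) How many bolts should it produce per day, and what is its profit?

x = 0 (shut down); profit = -€105

Tabulate TR − TC: x=0: -105; x=1: -117; x=2: -127; x=3: -143; x=4: -166; x=5: -206; x=6: -268; x=7: -356; x=8: -483.
Profit is highest at x = 0. Equivalently, the lowest AVC in the table is 46/2 ≈ €23 at x = 2, and P = €12 falls below it — price never covers variable cost, so the firm shuts down and loses only its fixed cost.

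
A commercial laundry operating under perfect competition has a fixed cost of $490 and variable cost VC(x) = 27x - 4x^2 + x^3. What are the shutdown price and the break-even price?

AVC = 27 - 4x + x^2; minimized at x = 2, giving min AVC = $23. That is the shutdown price.
ATC = 490/x + 27 - 4x + x^2. Setting dATC/dx = −490/x^2 − 4 + 2x = 0 gives x = 7 (since 2·7^3 − 4·7^2 = 490).
min ATC = 490/7 + 27 − 4·7 + 7^2 = $118. That is the break-even price.
Between these two prices the firm operates at a loss; above $118 it earns a profit.

Shutdown price = $23; break-even price = $118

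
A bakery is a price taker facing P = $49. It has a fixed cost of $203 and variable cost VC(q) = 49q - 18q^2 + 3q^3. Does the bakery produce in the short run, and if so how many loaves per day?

Produce at q = 4

Strip out fixed cost: VC = 49q - 18q^2 + 3q^3. Then AVC = 49 - 18q + 3q^2 and MC = 49 - 36q + 9q^2.
AVC is minimized where dAVC/dq = -18 + 6q = 0, at q = 3; min AVC = 49 - 18·3 + 3·3^2 = $22.
Because $49 ≥ $22, revenue can cover variable cost; the firm operates.
Set P = MC: 49 = 49 - 36q + 9q^2 → -36q + 9q^2 = 0. The roots are q = 0 and q = 4; the profit-maximizing output is on the rising part of MC, so q* = 4.
Check: AVC at q = 4 is $25 ≤ P, so revenue covers variable cost.
Profit = P·q − TC = 49·4 − 303 = -$107, a loss, but smaller than the $203 fixed cost the firm would lose by shutting down.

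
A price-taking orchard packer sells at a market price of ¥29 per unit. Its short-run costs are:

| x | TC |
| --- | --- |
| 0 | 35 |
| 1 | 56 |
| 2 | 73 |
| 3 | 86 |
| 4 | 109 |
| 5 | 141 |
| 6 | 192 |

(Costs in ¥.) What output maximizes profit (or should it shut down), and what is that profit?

x = 4; profit = ¥7

Profit at each row (π = 29x − TC): x=0: -35; x=1: -27; x=2: -15; x=3: 1; x=4: 7; x=5: 4; x=6: -18.
Profit is maximized at x = 4. AVC there is 74/4 = ¥18.50 ≤ P, so producing beats shutting down (which would give -¥35).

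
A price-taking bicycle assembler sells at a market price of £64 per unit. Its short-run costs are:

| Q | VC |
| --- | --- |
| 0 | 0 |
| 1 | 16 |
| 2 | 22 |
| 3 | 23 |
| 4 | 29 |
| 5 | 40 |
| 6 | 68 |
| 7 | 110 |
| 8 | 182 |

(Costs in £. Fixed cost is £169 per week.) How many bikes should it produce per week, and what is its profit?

Compute π = P·Q − TC at each output: Q=0: -169; Q=1: -121; Q=2: -63; Q=3: 0; Q=4: 58; Q=5: 111; Q=6: 147; Q=7: 169; Q=8: 161.
Profit is maximized at Q = 7. AVC there is 110/7 = £15.71 ≤ P, so producing beats shutting down (which would give -£169).

Q = 7; profit = £169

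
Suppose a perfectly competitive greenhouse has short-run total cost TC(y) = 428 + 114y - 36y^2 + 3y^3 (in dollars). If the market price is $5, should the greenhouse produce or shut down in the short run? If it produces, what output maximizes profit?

Variable cost is VC = 114y - 36y^2 + 3y^3, so AVC = VC/y = 114 - 36y + 3y^2 and MC = dTC/dy = 114 - 72y + 9y^2.
AVC is minimized where dAVC/dy = -36 + 6y = 0, at y = 6; min AVC = 114 - 36·6 + 3·6^2 = $6.
P = $5 lies below min AVC = $6; no output level covers variable cost.
Shutting down limits the loss to fixed cost, $428.

Shut down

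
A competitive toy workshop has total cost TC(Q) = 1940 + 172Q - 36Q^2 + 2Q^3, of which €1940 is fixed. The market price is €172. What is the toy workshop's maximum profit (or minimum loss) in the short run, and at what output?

Profit = -€212 at Q = 12

AVC = 172 - 36Q + 2Q^2 has its minimum €10 at Q = 9; price €172 clears that bar, so the firm operates.
MC = 172 - 72Q + 6Q^2. Setting P = MC and taking the root on the rising branch gives Q* = 12.
TR = 172·12 = 2064. TC = 1940 + 336 = 2276. Profit = 2064 − 2276 = -€212.
By producing, the firm covers all variable cost plus €1728 of fixed cost; shutting down would lose the full €1940.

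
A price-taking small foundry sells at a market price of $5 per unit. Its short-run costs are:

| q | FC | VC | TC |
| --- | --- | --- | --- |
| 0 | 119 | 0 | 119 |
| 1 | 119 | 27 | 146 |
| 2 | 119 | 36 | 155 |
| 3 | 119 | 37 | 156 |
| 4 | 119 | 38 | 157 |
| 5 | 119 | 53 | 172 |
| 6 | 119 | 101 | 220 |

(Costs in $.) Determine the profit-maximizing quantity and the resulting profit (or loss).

q = 0 (shut down); profit = -$119

Compute π = P·q − TC at each output: q=0: -119; q=1: -141; q=2: -145; q=3: -141; q=4: -137; q=5: -147; q=6: -190.
Profit is highest at q = 0. Equivalently, the lowest AVC in the table is 38/4 ≈ $9.50 at q = 4, and P = $5 falls below it — price never covers variable cost, so the firm shuts down and loses only its fixed cost.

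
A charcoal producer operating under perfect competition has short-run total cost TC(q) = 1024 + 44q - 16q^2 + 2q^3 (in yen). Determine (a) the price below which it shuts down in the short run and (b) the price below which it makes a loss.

Shutdown price = ¥12; break-even price = ¥172

AVC = 44 - 16q + 2q^2; minimized at q = 4, giving min AVC = ¥12. That is the shutdown price.
ATC = 1024/q + 44 - 16q + 2q^2. Setting dATC/dq = −1024/q^2 − 16 + 4q = 0 gives q = 8 (since 4·8^3 − 16·8^2 = 1024).
min ATC = 1024/8 + 44 − 16·8 + 2·8^2 = ¥172. That is the break-even price.
Between these two prices the firm operates at a loss; above ¥172 it earns a profit.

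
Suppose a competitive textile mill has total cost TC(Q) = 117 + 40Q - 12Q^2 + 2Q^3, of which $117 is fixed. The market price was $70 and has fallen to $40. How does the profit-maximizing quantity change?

AVC = 40 - 12Q + 2Q^2, minimized at Q = 3 where min AVC = $22. MC = 40 - 24Q + 6Q^2.
At P = $70 ≥ min AVC, set P = MC on the rising branch: Q = 5.
At P = $40 ≥ min AVC, set P = MC: Q = 4. The firm stays open but cuts output.

Output falls from 5 to 4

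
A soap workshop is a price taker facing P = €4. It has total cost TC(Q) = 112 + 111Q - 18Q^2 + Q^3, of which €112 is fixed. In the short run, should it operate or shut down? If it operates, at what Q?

Shut down

Strip out fixed cost: VC = 111Q - 18Q^2 + Q^3. Then AVC = 111 - 18Q + Q^2 and MC = 111 - 36Q + 3Q^2.
AVC is minimized where dAVC/dQ = -18 + 2Q = 0, at Q = 9; min AVC = 111 - 18·9 + 9^2 = €30.
With P < min AVC (€4 < €30), every unit sold adds to the loss.
Shutting down limits the loss to fixed cost, €112.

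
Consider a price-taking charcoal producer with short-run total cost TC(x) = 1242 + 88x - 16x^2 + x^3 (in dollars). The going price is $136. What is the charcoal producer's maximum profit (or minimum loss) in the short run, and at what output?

AVC = 88 - 16x + x^2 has its minimum $24 at x = 8; price $136 clears that bar, so the firm operates.
MC = 88 - 32x + 3x^2. Setting P = MC and taking the root on the rising branch gives x* = 12.
TR = 136·12 = 1632. TC = 1242 + 480 = 1722. Profit = 1632 − 1722 = -$90.
Shutting down would mean losing the fixed cost of $1242, so operating at a loss of $90 is better by $1152.

Profit = -$90 at x = 12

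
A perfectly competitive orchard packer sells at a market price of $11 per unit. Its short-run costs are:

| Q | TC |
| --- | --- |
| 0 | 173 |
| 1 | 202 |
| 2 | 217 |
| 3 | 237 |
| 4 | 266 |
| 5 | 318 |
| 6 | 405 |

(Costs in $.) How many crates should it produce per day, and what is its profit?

Q = 0 (shut down); profit = -$173

Tabulate TR − TC: Q=0: -173; Q=1: -191; Q=2: -195; Q=3: -204; Q=4: -222; Q=5: -263; Q=6: -339.
Profit is highest at Q = 0. Equivalently, the lowest AVC in the table is 64/3 ≈ $21.33 at Q = 3, and P = $11 falls below it — price never covers variable cost, so the firm shuts down and loses only its fixed cost.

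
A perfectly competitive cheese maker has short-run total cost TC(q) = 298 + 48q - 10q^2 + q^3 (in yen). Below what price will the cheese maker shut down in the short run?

¥23 per unit

The shutdown price is the minimum of AVC. VC = 48q - 10q^2 + q^3, so AVC = 48 - 10q + q^2.
dAVC/dq = -10 + 2q = 0 gives q = 5. min AVC = 48 - 10·5 + 5^2 = 23.
So the shutdown price is ¥23.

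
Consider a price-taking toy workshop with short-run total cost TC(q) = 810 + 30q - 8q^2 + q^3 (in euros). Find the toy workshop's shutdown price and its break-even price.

Shutdown price = min AVC. AVC = 30 - 8q + q^2, with vertex at q = 4 and minimum €14.
ATC = 810/q + 30 - 8q + q^2. Setting dATC/dq = −810/q^2 − 8 + 2q = 0 gives q = 9 (since 2·9^3 − 8·9^2 = 810).
min ATC = 810/9 + 30 − 8·9 + 9^2 = €129. That is the break-even price.
For €14 ≤ P < €129 the firm produces at a loss; below €14 it shuts down.

Shutdown price = €14; break-even price = €129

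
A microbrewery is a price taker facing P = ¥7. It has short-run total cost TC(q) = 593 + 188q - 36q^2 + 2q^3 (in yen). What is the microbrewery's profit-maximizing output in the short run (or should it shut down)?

From TC, MC = TC'(q) = 188 - 72q + 6q^2 and AVC = VC/q = 188 - 36q + 2q^2.
AVC hits its minimum where MC = AVC, at q = 9, giving min AVC = 188 - 36·9 + 2·9^2 = ¥26.
With P < min AVC (¥7 < ¥26), every unit sold adds to the loss.
The firm minimizes its loss by shutting down and losing only its fixed cost of ¥593.

Shut down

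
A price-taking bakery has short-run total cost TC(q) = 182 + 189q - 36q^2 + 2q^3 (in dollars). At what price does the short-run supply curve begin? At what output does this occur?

$27 per unit, at q = 9

The firm shuts down when price falls below the minimum of average variable cost. AVC = VC/q = 189 - 36q + 2q^2.
dAVC/dq = -36 + 4q = 0 gives q = 9. min AVC = 189 - 36·9 + 2·9^2 = 27.
The firm shuts down for any P below $27.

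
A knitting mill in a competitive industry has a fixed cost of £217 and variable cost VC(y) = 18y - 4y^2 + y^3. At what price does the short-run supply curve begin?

Short-run supply begins at min AVC. From VC = 18y - 4y^2 + y^3, AVC = 18 - 4y + y^2.
At the minimum of AVC, MC = AVC. MC = 18 - 8y + 3y^2; setting MC = AVC gives 2y^2 - 4y = 0, so y = 2. min AVC = 14.
For P < £14 the firm produces nothing.

£14 per unit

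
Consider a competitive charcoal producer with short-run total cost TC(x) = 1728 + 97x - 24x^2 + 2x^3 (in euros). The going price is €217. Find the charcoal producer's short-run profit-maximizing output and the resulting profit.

Profit = -€128 at x = 10

AVC = 97 - 24x + 2x^2; min AVC = €25 at x = 6. Since P = €217 ≥ min AVC, the firm produces.
With MC = 97 - 48x + 6x^2, P = MC on the upward-sloping part at x* = 10.
TR = 217·10 = 2170. TC = 1728 + 570 = 2298. Profit = 2170 − 2298 = -€128.
By producing, the firm covers all variable cost plus €1600 of fixed cost; shutting down would lose the full €1728.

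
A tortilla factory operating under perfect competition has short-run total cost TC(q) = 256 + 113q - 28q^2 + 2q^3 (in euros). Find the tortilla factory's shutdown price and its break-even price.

Shutdown price = €15; break-even price = €49

Shutdown price = min AVC. AVC = 113 - 28q + 2q^2, with vertex at q = 7 and minimum €15.
ATC = 256/q + 113 - 28q + 2q^2. Setting dATC/dq = −256/q^2 − 28 + 4q = 0 gives q = 8 (since 4·8^3 − 28·8^2 = 256).
min ATC = 256/8 + 113 − 28·8 + 2·8^2 = €49. That is the break-even price.
Between these two prices the firm operates at a loss; above €49 it earns a profit.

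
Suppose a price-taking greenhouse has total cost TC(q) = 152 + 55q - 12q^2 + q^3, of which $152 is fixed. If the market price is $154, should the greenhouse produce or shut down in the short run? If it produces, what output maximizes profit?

Produce at q = 11

Variable cost is VC = 55q - 12q^2 + q^3, so AVC = VC/q = 55 - 12q + q^2 and MC = dTC/dq = 55 - 24q + 3q^2.
AVC hits its minimum where MC = AVC, at q = 6, giving min AVC = 55 - 12·6 + 6^2 = $19.
P = $154 exceeds min AVC = $19, so the firm stays open.
Solving P = MC: -99 - 24q + 3q^2 = 0 ⇒ q = -3 or 11. On the upward-sloping branch, q* = 11.
Check: AVC at q = 11 is $44 ≤ P, so revenue covers variable cost.
Profit = P·q − TC = 154·11 − 636 = $1058.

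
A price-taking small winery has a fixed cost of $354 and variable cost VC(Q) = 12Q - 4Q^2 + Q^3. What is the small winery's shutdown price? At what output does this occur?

$8 per unit, at Q = 2

Short-run supply begins at min AVC. From VC = 12Q - 4Q^2 + Q^3, AVC = 12 - 4Q + Q^2.
At the minimum of AVC, MC = AVC. MC = 12 - 8Q + 3Q^2; setting MC = AVC gives 2Q^2 - 4Q = 0, so Q = 2. min AVC = 8.
For P < $8 the firm produces nothing.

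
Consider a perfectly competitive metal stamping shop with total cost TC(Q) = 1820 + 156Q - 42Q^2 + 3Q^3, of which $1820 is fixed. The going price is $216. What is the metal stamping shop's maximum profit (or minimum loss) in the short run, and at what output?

Profit = -$20 at Q = 10

AVC = 156 - 42Q + 3Q^2; min AVC = $9 at Q = 7. Since P = $216 ≥ min AVC, the firm produces.
With MC = 156 - 84Q + 9Q^2, P = MC on the upward-sloping part at Q* = 10.
TR = 216·10 = 2160. TC = 1820 + 360 = 2180. Profit = 2160 − 2180 = -$20.
That loss of $20 beats the $1820 the firm would lose by shutting down; producing recovers $1800 of fixed cost.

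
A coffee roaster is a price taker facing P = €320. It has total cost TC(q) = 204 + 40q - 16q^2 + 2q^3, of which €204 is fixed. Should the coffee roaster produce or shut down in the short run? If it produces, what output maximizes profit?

Produce at q = 10

Strip out fixed cost: VC = 40q - 16q^2 + 2q^3. Then AVC = 40 - 16q + 2q^2 and MC = 40 - 32q + 6q^2.
AVC hits its minimum where MC = AVC, at q = 4, giving min AVC = 40 - 16·4 + 2·4^2 = €8.
Because €320 ≥ €8, revenue can cover variable cost; the firm operates.
P = MC gives -280 - 32q + 6q^2 = 0, with roots -14/3 and 10. Take the larger (rising MC): q* = 10.
Check: AVC at q = 10 is €80 ≤ P, so revenue covers variable cost.
Profit = P·q − TC = 320·10 − 1004 = €2196.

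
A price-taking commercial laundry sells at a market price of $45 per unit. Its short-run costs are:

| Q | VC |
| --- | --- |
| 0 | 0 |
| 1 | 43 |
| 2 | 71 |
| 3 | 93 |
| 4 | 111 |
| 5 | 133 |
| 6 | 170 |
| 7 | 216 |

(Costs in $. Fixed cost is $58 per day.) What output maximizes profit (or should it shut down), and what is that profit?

Q = 6; profit = $42

Compute π = P·Q − TC at each output: Q=0: -58; Q=1: -56; Q=2: -39; Q=3: -16; Q=4: 11; Q=5: 34; Q=6: 42; Q=7: 41.
Profit is maximized at Q = 6. AVC there is 170/6 = $28.33 ≤ P, so producing beats shutting down (which would give -$58).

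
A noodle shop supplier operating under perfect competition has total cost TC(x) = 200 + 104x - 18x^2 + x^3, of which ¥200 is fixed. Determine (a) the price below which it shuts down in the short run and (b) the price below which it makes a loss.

Shutdown price = ¥23; break-even price = ¥44

Shutdown price = min AVC. AVC = 104 - 18x + x^2, with vertex at x = 9 and minimum ¥23.
ATC = 200/x + 104 - 18x + x^2. Setting dATC/dx = −200/x^2 − 18 + 2x = 0 gives x = 10 (since 2·10^3 − 18·10^2 = 200).
min ATC = 200/10 + 104 − 18·10 + 10^2 = ¥44. That is the break-even price.
For ¥23 ≤ P < ¥44 the firm produces at a loss; below ¥23 it shuts down.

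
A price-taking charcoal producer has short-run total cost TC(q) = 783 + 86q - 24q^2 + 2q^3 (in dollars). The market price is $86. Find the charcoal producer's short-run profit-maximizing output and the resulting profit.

AVC = 86 - 24q + 2q^2; min AVC = $14 at q = 6. Since P = $86 ≥ min AVC, the firm produces.
With MC = 86 - 48q + 6q^2, P = MC on the upward-sloping part at q* = 8.
TR = 86·8 = 688. TC = 783 + 176 = 959. Profit = 688 − 959 = -$271.
That loss of $271 beats the $783 the firm would lose by shutting down; producing recovers $512 of fixed cost.

Profit = -$271 at q = 8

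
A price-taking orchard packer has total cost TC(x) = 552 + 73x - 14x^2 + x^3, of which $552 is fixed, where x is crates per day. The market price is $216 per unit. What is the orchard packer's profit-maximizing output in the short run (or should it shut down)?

Produce at x = 13

Strip out fixed cost: VC = 73x - 14x^2 + x^3. Then AVC = 73 - 14x + x^2 and MC = 73 - 28x + 3x^2.
The AVC parabola has its vertex at x = 14/2 = 7, where AVC = 73 - 14·7 + 7^2 = $24.
P = $216 exceeds min AVC = $24, so the firm stays open.
Set P = MC: 216 = 73 - 28x + 3x^2 → -143 - 28x + 3x^2 = 0. The roots are x = -11/3 and x = 13; the profit-maximizing output is on the rising part of MC, so x* = 13.
Check: AVC at x = 13 is $60 ≤ P, so revenue covers variable cost.
Profit = P·x − TC = 216·13 − 1332 = $1476.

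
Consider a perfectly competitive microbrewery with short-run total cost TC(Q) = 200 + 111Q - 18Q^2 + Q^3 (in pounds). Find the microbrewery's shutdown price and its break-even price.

Shutdown price = min AVC. AVC = 111 - 18Q + Q^2, with vertex at Q = 9 and minimum £30.
ATC = 200/Q + 111 - 18Q + Q^2. Setting dATC/dQ = −200/Q^2 − 18 + 2Q = 0 gives Q = 10 (since 2·10^3 − 18·10^2 = 200).
min ATC = 200/10 + 111 − 18·10 + 10^2 = £51. That is the break-even price.
Between these two prices the firm operates at a loss; above £51 it earns a profit.

Shutdown price = £30; break-even price = £51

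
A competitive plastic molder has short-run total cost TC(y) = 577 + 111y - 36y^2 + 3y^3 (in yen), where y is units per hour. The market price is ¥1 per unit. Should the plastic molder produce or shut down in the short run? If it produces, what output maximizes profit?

From TC, MC = TC'(y) = 111 - 72y + 9y^2 and AVC = VC/y = 111 - 36y + 3y^2.
AVC is minimized where dAVC/dy = -36 + 6y = 0, at y = 6; min AVC = 111 - 36·6 + 3·6^2 = ¥3.
P = ¥1 lies below min AVC = ¥3; no output level covers variable cost.
The firm minimizes its loss by shutting down and losing only its fixed cost of ¥577.

Shut down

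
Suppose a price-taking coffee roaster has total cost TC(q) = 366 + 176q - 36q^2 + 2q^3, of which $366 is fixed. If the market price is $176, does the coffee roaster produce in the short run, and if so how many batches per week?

Produce at q = 12

Strip out fixed cost: VC = 176q - 36q^2 + 2q^3. Then AVC = 176 - 36q + 2q^2 and MC = 176 - 72q + 6q^2.
AVC hits its minimum where MC = AVC, at q = 9, giving min AVC = 176 - 36·9 + 2·9^2 = $14.
Since P = $176 ≥ min AVC = $14, price covers variable cost and the firm should produce.
Solving P = MC: -72q + 6q^2 = 0 ⇒ q = 0 or 12. On the upward-sloping branch, q* = 12.
Check: AVC at q = 12 is $32 ≤ P, so revenue covers variable cost.
Profit = P·q − TC = 176·12 − 750 = $1362.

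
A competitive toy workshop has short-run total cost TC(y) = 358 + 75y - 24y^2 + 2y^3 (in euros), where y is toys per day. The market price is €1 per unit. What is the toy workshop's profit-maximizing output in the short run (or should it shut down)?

Shut down

Variable cost is VC = 75y - 24y^2 + 2y^3, so AVC = VC/y = 75 - 24y + 2y^2 and MC = dTC/dy = 75 - 48y + 6y^2.
The AVC parabola has its vertex at y = 24/4 = 6, where AVC = 75 - 24·6 + 2·6^2 = €3.
Since P = €1 < min AVC = €3, price fails to cover variable cost at any output.
Best response: produce nothing and absorb the €358 fixed cost.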